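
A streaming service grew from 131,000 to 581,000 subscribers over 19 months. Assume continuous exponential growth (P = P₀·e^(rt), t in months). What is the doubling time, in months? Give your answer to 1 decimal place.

r = ln(581000/131000) / 19 = ln(4.43511) / 19 ≈ 0.078398 per month
doubling time = ln 2 / |r| = 0.69315 / 0.078398

doubling time ≈ 8.8 months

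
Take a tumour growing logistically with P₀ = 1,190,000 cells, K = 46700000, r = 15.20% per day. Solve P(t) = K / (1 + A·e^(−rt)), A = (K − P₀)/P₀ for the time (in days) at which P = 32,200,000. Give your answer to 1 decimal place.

t ≈ 29.2 days

A = (46700000 − 1190000)/1190000 = 38.2437
32200000 = 46700000/(1 + 38.2437·e^(−0.152t)) → 1 + 38.2437·e^(−0.152t) = 1.45031
e^(−0.152t) = 0.011775 → t = ln(84.92738)/0.152 = 4.4418/0.152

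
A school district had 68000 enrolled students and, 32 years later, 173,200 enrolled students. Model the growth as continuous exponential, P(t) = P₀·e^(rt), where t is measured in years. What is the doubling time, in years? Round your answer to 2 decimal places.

doubling time ≈ 23.72 years

r = ln(173200/68000) / 32 = ln(2.54706) / 32 ≈ 0.029217 per year
doubling time = ln 2 / |r| = 0.69315 / 0.029217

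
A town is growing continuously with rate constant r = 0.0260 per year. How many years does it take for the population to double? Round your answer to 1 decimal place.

doubling time ≈ 26.7 years

doubling time = ln(2) / |r| = 0.69315 / 0.026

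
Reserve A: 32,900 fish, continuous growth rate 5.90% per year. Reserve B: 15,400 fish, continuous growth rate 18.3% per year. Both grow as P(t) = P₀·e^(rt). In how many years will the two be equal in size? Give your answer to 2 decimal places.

t ≈ 6.12 years

32900·e^(0.059t) = 15400·e^(0.183t)
32900/15400 = e^((0.183 − 0.059)t) → ln(2.13636) = 0.124·t
t = 0.75911 / 0.124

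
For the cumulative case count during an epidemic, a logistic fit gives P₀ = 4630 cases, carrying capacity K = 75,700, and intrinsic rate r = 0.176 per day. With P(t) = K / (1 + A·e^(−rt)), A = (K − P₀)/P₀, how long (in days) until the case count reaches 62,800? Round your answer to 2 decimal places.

t ≈ 24.51 days

A = (75700 − 4630)/4630 = 15.34989
62800 = 75700/(1 + 15.34989·e^(−0.176t)) → 1 + 15.34989·e^(−0.176t) = 1.20541
e^(−0.176t) = 0.013382 → t = ln(74.72661)/0.176 = 4.31384/0.176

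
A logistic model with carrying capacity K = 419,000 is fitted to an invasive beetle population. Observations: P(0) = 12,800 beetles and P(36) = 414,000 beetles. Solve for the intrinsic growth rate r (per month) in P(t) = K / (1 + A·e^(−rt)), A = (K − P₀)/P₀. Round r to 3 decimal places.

r ≈ 0.219 per month

A = (419000 − 12800)/12800 = 31.73438
414000 = 419000/(1 + 31.73438·e^(−r·36)) → e^(−36r) = (1.01208 − 1)/31.73438 = 0.000381
r = −ln(0.000381)/36 = 7.87383/36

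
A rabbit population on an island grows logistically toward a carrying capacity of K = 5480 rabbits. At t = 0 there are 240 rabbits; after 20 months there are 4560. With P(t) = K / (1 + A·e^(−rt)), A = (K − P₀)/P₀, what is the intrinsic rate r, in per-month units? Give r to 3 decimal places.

r ≈ 0.234 per month

A = (5480 − 240)/240 = 21.83333
4560 = 5480/(1 + 21.83333·e^(−r·20)) → e^(−20r) = (1.20175 − 1)/21.83333 = 0.009241
r = −ln(0.009241)/20 = 4.68414/20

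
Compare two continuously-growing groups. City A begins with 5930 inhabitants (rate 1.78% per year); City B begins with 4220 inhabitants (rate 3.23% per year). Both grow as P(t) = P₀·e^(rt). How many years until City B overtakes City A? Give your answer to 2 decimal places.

5930·e^(0.0178t) = 4220·e^(0.0323t)
5930/4220 = e^((0.0323 − 0.0178)t) → ln(1.40521) = 0.0145·t
t = 0.34019 / 0.0145

t ≈ 23.46 years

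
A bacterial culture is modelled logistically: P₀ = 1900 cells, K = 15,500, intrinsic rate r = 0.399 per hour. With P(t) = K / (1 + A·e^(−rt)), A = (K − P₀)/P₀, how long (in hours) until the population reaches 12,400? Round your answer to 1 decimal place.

t ≈ 8.4 hours

A = (15500 − 1900)/1900 = 7.15789
12400 = 15500/(1 + 7.15789·e^(−0.399t)) → 1 + 7.15789·e^(−0.399t) = 1.25
e^(−0.399t) = 0.034926 → t = ln(28.63158)/0.399 = 3.35451/0.399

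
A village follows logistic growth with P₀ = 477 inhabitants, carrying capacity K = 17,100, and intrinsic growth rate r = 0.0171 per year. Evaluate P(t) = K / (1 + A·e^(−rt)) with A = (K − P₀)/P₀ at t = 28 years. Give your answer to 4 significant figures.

A = (17100 − 477)/477 = 34.84906
P(28) = 17100 / (1 + 34.84906·e^(−0.0171·28)) = 17100 / (1 + 34.84906·0.619526)
= 17100 / 22.58991 ≈ 756.98

≈ 757.0 inhabitants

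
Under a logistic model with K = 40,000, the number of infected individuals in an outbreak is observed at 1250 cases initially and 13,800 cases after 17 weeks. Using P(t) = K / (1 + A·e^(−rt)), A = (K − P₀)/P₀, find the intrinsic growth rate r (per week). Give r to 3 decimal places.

A = (40000 − 1250)/1250 = 31
13800 = 40000/(1 + 31·e^(−r·17)) → e^(−17r) = (2.89855 − 1)/31 = 0.061244
r = −ln(0.061244)/17 = 2.7929/17

r ≈ 0.164 per week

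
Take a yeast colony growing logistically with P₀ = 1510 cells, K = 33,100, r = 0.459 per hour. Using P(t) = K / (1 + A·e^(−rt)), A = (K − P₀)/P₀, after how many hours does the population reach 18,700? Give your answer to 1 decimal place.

t ≈ 7.2 hours

A = (33100 − 1510)/1510 = 20.92053
18700 = 33100/(1 + 20.92053·e^(−0.459t)) → 1 + 20.92053·e^(−0.459t) = 1.77005
e^(−0.459t) = 0.036809 → t = ln(27.16763)/0.459 = 3.30203/0.459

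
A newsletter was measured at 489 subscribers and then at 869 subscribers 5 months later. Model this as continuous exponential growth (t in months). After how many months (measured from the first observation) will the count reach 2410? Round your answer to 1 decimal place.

r = ln(869/489) / 5 ≈ 0.114996 per month
t = ln(2410/489) / r = 1.59502 / 0.114996 ≈ 13.87

t ≈ 13.9 months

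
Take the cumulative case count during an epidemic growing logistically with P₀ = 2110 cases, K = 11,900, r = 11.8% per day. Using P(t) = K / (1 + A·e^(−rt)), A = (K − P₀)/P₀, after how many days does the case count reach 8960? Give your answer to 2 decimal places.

t ≈ 22.45 days

A = (11900 − 2110)/2110 = 4.63981
8960 = 11900/(1 + 4.63981·e^(−0.118t)) → 1 + 4.63981·e^(−0.118t) = 1.32812
e^(−0.118t) = 0.070719 → t = ln(14.14037)/0.118 = 2.64903/0.118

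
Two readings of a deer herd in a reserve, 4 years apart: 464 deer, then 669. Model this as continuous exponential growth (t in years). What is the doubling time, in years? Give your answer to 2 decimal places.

doubling time ≈ 7.58 years

r = ln(669/464) / 4 = ln(1.44181) / 4 ≈ 0.091475 per year
doubling time = ln 2 / |r| = 0.69315 / 0.091475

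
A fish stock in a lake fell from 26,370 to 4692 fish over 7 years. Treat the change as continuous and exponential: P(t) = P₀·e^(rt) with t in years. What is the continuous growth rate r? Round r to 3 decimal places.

r ≈ -0.247 per year

4692 = 26370 · e^(r·7)
e^(7r) = 4692/26370 = 0.17793
r = ln(0.17793) / 7 = -1.72637 / 7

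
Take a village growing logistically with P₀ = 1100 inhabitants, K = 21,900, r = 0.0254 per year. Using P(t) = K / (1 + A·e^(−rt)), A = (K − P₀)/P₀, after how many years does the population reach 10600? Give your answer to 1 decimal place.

t ≈ 113.2 years

A = (21900 − 1100)/1100 = 18.90909
10600 = 21900/(1 + 18.90909·e^(−0.0254t)) → 1 + 18.90909·e^(−0.0254t) = 2.06604
e^(−0.0254t) = 0.056377 → t = ln(17.73773)/0.0254 = 2.87569/0.0254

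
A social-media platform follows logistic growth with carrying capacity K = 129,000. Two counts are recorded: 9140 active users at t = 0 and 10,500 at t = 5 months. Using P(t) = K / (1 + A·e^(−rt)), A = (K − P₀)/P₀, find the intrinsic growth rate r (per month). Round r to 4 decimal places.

A = (129000 − 9140)/9140 = 13.11379
10500 = 129000/(1 + 13.11379·e^(−r·5)) → e^(−5r) = (12.28571 − 1)/13.11379 = 0.860599
r = −ln(0.860599)/5 = 0.15013/5

r ≈ 0.0300 per month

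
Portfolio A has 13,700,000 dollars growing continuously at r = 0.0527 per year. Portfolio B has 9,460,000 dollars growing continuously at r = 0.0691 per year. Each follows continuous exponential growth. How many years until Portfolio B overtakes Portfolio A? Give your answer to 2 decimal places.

13700000·e^(0.0527t) = 9460000·e^(0.0691t)
13700000/9460000 = e^((0.0691 − 0.0527)t) → ln(1.4482) = 0.0164·t
t = 0.37032 / 0.0164

t ≈ 22.58 years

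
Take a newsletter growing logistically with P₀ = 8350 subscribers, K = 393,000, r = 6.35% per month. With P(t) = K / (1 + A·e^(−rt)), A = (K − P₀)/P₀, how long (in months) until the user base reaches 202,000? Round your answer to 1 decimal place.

t ≈ 61.2 months

A = (393000 − 8350)/8350 = 46.06587
202000 = 393000/(1 + 46.06587·e^(−0.0635t)) → 1 + 46.06587·e^(−0.0635t) = 1.94554
e^(−0.0635t) = 0.020526 → t = ln(48.71888)/0.0635 = 3.88607/0.0635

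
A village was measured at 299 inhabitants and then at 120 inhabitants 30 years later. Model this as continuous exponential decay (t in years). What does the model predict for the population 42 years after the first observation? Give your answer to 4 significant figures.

≈ 83.29 inhabitants

r = ln(120/299) / 30 ≈ -0.030432 per year
P(42) = 299 · e^(-0.030432·42) = 299 · 0.27856 ≈ 83.29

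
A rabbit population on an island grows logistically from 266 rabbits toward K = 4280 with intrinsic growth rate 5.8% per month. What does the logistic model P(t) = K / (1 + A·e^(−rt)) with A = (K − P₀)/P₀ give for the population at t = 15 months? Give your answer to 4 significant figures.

≈ 584.5 rabbits

A = (4280 − 266)/266 = 15.09023
P(15) = 4280 / (1 + 15.09023·e^(−0.058·15)) = 4280 / (1 + 15.09023·0.418952)
= 4280 / 7.32207 ≈ 584.53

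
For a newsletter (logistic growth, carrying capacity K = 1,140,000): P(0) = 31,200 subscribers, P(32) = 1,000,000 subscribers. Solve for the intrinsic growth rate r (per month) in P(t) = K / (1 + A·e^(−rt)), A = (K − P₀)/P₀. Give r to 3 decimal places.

r ≈ 0.173 per month

A = (1140000 − 31200)/31200 = 35.53846
1000000 = 1140000/(1 + 35.53846·e^(−r·32)) → e^(−32r) = (1.14 − 1)/35.53846 = 0.003939
r = −ln(0.003939)/32 = 5.53673/32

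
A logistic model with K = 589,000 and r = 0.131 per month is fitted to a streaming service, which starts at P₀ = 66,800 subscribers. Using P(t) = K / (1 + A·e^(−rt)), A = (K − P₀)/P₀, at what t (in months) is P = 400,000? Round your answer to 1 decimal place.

t ≈ 21.4 months

A = (589000 − 66800)/66800 = 7.81737
400000 = 589000/(1 + 7.81737·e^(−0.131t)) → 1 + 7.81737·e^(−0.131t) = 1.4725
e^(−0.131t) = 0.060442 → t = ln(16.54469)/0.131 = 2.80607/0.131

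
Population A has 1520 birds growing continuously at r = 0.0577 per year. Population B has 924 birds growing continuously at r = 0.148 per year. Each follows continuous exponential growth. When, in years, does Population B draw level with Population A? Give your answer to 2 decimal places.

t ≈ 5.51 years

1520·e^(0.0577t) = 924·e^(0.148t)
1520/924 = e^((0.148 − 0.0577)t) → ln(1.64502) = 0.0903·t
t = 0.49775 / 0.0903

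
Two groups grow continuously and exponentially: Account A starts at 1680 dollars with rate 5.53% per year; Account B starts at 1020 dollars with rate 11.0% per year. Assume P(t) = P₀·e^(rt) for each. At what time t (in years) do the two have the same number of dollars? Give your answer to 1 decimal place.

t ≈ 9.1 years

1680·e^(0.0553t) = 1020·e^(0.11t)
1680/1020 = e^((0.11 − 0.0553)t) → ln(1.64706) = 0.0547·t
t = 0.49899 / 0.0547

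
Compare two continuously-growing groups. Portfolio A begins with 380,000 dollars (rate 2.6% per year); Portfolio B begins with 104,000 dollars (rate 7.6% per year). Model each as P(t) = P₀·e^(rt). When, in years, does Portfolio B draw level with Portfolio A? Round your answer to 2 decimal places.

t ≈ 25.92 years

380000·e^(0.026t) = 104000·e^(0.076t)
380000/104000 = e^((0.076 − 0.026)t) → ln(3.65385) = 0.05·t
t = 1.29578 / 0.05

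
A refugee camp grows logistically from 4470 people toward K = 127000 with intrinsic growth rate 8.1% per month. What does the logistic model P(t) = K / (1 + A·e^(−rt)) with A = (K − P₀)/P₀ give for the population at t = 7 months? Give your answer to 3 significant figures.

≈ 7,670 people

A = (127000 − 4470)/4470 = 27.41163
P(7) = 127000 / (1 + 27.41163·e^(−0.081·7)) = 127000 / (1 + 27.41163·0.567225)
= 127000 / 16.54855 ≈ 7674.39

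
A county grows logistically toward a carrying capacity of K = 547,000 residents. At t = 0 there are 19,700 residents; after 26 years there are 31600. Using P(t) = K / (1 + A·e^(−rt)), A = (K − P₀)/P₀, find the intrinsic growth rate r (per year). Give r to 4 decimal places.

A = (547000 − 19700)/19700 = 26.7665
31600 = 547000/(1 + 26.7665·e^(−r·26)) → e^(−26r) = (17.31013 − 1)/26.7665 = 0.609349
r = −ln(0.609349)/26 = 0.49536/26

r ≈ 0.0191 per year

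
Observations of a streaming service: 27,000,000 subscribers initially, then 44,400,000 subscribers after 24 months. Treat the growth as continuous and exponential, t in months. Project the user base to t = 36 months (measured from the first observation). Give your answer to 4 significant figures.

≈ 56,940,000 subscribers

r = ln(44400000/27000000) / 24 ≈ 0.020725 per month
P(36) = 27000000 · e^(0.020725·36) = 27000000 · 2.10877 ≈ 56936736.82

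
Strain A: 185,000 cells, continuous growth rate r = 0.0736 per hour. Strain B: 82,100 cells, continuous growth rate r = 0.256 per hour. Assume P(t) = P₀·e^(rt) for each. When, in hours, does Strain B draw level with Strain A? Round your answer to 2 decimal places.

t ≈ 4.45 hours

185000·e^(0.0736t) = 82100·e^(0.256t)
185000/82100 = e^((0.256 − 0.0736)t) → ln(2.25335) = 0.1824·t
t = 0.81242 / 0.1824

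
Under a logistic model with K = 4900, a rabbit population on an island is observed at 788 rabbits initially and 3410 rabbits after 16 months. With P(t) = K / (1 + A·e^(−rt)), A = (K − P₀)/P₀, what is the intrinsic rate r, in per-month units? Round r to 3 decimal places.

r ≈ 0.155 per month

A = (4900 − 788)/788 = 5.21827
3410 = 4900/(1 + 5.21827·e^(−r·16)) → e^(−16r) = (1.43695 − 1)/5.21827 = 0.083735
r = −ln(0.083735)/16 = 2.4801/16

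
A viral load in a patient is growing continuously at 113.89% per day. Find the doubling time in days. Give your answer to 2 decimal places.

doubling time = ln(2) / |r| = 0.69315 / 1.1389

doubling time ≈ 0.61 days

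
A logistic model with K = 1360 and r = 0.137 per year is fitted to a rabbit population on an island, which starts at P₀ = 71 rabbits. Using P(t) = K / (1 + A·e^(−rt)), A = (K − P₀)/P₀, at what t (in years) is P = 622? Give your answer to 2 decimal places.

t ≈ 19.91 years

A = (1360 − 71)/71 = 18.15493
622 = 1360/(1 + 18.15493·e^(−0.137t)) → 1 + 18.15493·e^(−0.137t) = 2.1865
e^(−0.137t) = 0.065354 → t = ln(15.30131)/0.137 = 2.72794/0.137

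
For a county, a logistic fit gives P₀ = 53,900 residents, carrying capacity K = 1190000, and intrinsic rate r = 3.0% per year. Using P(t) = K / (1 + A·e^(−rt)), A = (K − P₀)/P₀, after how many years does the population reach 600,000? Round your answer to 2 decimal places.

t ≈ 102.17 years

A = (1190000 − 53900)/53900 = 21.07792
600000 = 1190000/(1 + 21.07792·e^(−0.03t)) → 1 + 21.07792·e^(−0.03t) = 1.98333
e^(−0.03t) = 0.046652 → t = ln(21.43517)/0.03 = 3.06503/0.03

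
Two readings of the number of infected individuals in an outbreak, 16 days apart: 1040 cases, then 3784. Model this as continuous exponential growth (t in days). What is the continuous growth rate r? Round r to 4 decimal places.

r ≈ 0.0807 per day

3784 = 1040 · e^(r·16)
e^(16r) = 3784/1040 = 3.63846
r = ln(3.63846) / 16 = 1.29156 / 16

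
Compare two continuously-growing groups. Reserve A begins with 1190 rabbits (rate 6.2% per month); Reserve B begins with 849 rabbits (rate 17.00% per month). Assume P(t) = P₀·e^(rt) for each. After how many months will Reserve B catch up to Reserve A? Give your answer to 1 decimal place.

1190·e^(0.062t) = 849·e^(0.17t)
1190/849 = e^((0.17 − 0.062)t) → ln(1.40165) = 0.108·t
t = 0.33765 / 0.108

t ≈ 3.1 months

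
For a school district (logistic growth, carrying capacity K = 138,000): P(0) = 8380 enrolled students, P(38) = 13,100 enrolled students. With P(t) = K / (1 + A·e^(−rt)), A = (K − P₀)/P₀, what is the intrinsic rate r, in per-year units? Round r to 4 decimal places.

r ≈ 0.0127 per year

A = (138000 − 8380)/8380 = 15.46778
13100 = 138000/(1 + 15.46778·e^(−r·38)) → e^(−38r) = (10.53435 − 1)/15.46778 = 0.616401
r = −ln(0.616401)/38 = 0.48386/38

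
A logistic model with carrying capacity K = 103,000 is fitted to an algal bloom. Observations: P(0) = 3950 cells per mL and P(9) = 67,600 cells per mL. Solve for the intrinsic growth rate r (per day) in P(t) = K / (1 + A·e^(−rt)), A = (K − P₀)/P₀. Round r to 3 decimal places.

r ≈ 0.430 per day

A = (103000 − 3950)/3950 = 25.07595
67600 = 103000/(1 + 25.07595·e^(−r·9)) → e^(−9r) = (1.52367 − 1)/25.07595 = 0.020883
r = −ln(0.020883)/9 = 3.86881/9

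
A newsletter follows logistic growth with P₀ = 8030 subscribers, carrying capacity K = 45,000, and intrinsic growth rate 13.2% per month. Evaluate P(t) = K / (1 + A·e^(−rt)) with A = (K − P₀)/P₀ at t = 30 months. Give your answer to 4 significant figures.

A = (45000 − 8030)/8030 = 4.60399
P(30) = 45000 / (1 + 4.60399·e^(−0.132·30)) = 45000 / (1 + 4.60399·0.019063)
= 45000 / 1.08777 ≈ 41369.18

≈ 41,370 subscribers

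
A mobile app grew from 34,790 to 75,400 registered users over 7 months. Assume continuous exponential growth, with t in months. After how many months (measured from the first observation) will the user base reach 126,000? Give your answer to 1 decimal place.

t ≈ 11.6 months

r = ln(75400/34790) / 7 ≈ 0.110497 per month
t = ln(126000/34790) / r = 1.28695 / 0.110497 ≈ 11.647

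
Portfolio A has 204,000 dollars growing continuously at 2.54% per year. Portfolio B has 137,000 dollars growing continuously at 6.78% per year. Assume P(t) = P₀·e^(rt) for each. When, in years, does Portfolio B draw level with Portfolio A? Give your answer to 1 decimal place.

204000·e^(0.0254t) = 137000·e^(0.0678t)
204000/137000 = e^((0.0678 − 0.0254)t) → ln(1.48905) = 0.0424·t
t = 0.39814 / 0.0424

t ≈ 9.4 years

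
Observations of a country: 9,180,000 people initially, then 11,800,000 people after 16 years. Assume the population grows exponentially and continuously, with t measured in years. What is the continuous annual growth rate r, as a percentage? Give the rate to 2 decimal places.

r ≈ 1.57% per year

11800000 = 9180000 · e^(r·16)
e^(16r) = 11800000/9180000 = 1.2854
r = ln(1.2854) / 16 = 0.25107 / 16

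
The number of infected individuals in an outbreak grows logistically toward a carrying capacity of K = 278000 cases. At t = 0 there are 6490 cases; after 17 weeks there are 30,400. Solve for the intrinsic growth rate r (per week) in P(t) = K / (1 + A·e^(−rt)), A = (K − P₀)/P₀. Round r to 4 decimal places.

r ≈ 0.0963 per week

A = (278000 − 6490)/6490 = 41.83513
30400 = 278000/(1 + 41.83513·e^(−r·17)) → e^(−17r) = (9.14474 − 1)/41.83513 = 0.194687
r = −ln(0.194687)/17 = 1.63636/17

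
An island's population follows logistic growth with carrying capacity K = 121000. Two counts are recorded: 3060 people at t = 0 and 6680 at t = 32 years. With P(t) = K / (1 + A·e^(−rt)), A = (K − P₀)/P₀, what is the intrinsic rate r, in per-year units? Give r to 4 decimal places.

A = (121000 − 3060)/3060 = 38.54248
6680 = 121000/(1 + 38.54248·e^(−r·32)) → e^(−32r) = (18.11377 − 1)/38.54248 = 0.444024
r = −ln(0.444024)/32 = 0.81188/32

r ≈ 0.0254 per year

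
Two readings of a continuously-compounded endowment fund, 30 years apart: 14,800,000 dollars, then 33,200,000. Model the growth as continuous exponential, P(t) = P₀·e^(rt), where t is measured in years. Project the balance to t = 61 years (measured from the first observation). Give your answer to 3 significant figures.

r = ln(33200000/14800000) / 30 ≈ 0.026931 per year
P(61) = 14800000 · e^(0.026931·61) = 14800000 · 5.1695 ≈ 76508613.37

≈ 76,500,000 dollars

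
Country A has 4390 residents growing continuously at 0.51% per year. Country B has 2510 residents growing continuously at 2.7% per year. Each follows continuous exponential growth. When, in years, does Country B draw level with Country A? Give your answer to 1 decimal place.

4390·e^(0.0051t) = 2510·e^(0.027t)
4390/2510 = e^((0.027 − 0.0051)t) → ln(1.749) = 0.0219·t
t = 0.55905 / 0.0219

t ≈ 25.5 years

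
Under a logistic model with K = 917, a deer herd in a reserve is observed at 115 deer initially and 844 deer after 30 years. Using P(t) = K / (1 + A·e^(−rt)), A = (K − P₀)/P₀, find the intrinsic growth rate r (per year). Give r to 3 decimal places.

r ≈ 0.146 per year

A = (917 − 115)/115 = 6.97391
844 = 917/(1 + 6.97391·e^(−r·30)) → e^(−30r) = (1.08649 − 1)/6.97391 = 0.012402
r = −ln(0.012402)/30 = 4.38987/30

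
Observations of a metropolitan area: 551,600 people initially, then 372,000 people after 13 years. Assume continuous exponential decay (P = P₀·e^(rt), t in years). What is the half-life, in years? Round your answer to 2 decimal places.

half-life ≈ 22.87 years

r = ln(372000/551600) / 13 = ln(0.6744) / 13 ≈ -0.030302 per year
half-life = ln 2 / |r| = 0.69315 / 0.030302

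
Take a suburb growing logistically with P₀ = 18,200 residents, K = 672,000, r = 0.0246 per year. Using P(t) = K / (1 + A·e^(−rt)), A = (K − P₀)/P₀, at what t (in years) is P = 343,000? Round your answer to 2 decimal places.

t ≈ 147.28 years

A = (672000 − 18200)/18200 = 35.92308
343000 = 672000/(1 + 35.92308·e^(−0.0246t)) → 1 + 35.92308·e^(−0.0246t) = 1.95918
e^(−0.0246t) = 0.026701 → t = ln(37.45172)/0.0246 = 3.62305/0.0246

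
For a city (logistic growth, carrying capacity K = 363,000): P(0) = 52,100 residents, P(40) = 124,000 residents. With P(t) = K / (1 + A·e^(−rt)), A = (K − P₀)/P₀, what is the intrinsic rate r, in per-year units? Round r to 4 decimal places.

A = (363000 − 52100)/52100 = 5.96737
124000 = 363000/(1 + 5.96737·e^(−r·40)) → e^(−40r) = (2.92742 − 1)/5.96737 = 0.322993
r = −ln(0.322993)/40 = 1.13012/40

r ≈ 0.0283 per year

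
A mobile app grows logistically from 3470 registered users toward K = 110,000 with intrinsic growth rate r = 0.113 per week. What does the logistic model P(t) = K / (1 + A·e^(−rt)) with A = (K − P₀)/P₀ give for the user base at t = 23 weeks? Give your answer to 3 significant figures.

A = (110000 − 3470)/3470 = 30.70029
P(23) = 110000 / (1 + 30.70029·e^(−0.113·23)) = 110000 / (1 + 30.70029·0.074348)
= 110000 / 3.2825 ≈ 33511.03

≈ 33,500 registered users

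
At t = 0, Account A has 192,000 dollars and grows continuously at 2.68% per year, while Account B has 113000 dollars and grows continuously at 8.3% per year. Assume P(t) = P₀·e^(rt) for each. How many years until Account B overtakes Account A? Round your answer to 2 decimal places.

192000·e^(0.0268t) = 113000·e^(0.083t)
192000/113000 = e^((0.083 − 0.0268)t) → ln(1.69912) = 0.0562·t
t = 0.53011 / 0.0562

t ≈ 9.43 years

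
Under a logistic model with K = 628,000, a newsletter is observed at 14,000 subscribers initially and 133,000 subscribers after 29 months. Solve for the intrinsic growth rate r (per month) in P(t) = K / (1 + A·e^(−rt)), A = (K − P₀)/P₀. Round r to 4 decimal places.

r ≈ 0.0851 per month

A = (628000 − 14000)/14000 = 43.85714
133000 = 628000/(1 + 43.85714·e^(−r·29)) → e^(−29r) = (4.7218 − 1)/43.85714 = 0.084862
r = −ln(0.084862)/29 = 2.46673/29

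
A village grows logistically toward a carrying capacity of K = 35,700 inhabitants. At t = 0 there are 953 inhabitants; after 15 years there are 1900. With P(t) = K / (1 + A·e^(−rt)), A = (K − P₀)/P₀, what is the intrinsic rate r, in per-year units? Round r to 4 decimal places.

A = (35700 − 953)/953 = 36.46065
1900 = 35700/(1 + 36.46065·e^(−r·15)) → e^(−15r) = (18.78947 − 1)/36.46065 = 0.487909
r = −ln(0.487909)/15 = 0.71763/15

r ≈ 0.0478 per year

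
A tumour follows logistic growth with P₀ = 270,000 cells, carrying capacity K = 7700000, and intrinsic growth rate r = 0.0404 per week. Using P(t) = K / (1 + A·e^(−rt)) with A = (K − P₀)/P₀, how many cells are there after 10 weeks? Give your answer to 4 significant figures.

≈ 397,500 cells

A = (7700000 − 270000)/270000 = 27.51852
P(10) = 7700000 / (1 + 27.51852·e^(−0.0404·10)) = 7700000 / (1 + 27.51852·0.667644)
= 7700000 / 19.37258 ≈ 397469.06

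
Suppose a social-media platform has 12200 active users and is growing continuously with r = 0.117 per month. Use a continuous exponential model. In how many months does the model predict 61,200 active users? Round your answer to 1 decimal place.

61200 = 12200 · e^(0.117·t)
t = ln(61200/12200) / 0.117 = ln(5.01639) / 0.117 = 1.61271 / 0.117

t ≈ 13.8 months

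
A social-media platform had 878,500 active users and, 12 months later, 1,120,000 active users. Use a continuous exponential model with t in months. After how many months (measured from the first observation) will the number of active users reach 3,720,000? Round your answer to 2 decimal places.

r = ln(1120000/878500) / 12 ≈ 0.020239 per month
t = ln(3720000/878500) / r = 1.44326 / 0.020239 ≈ 71.311

t ≈ 71.31 months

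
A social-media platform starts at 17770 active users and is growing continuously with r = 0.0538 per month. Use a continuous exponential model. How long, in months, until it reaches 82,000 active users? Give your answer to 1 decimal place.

82000 = 17770 · e^(0.0538·t)
t = ln(82000/17770) / 0.0538 = ln(4.61452) / 0.0538 = 1.52921 / 0.0538

t ≈ 28.4 months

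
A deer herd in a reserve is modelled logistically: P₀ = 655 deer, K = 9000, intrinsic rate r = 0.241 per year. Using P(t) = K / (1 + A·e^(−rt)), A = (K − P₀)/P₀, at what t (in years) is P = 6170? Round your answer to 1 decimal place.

A = (9000 − 655)/655 = 12.74046
6170 = 9000/(1 + 12.74046·e^(−0.241t)) → 1 + 12.74046·e^(−0.241t) = 1.45867
e^(−0.241t) = 0.036001 → t = ln(27.7769)/0.241 = 3.3242/0.241

t ≈ 13.8 years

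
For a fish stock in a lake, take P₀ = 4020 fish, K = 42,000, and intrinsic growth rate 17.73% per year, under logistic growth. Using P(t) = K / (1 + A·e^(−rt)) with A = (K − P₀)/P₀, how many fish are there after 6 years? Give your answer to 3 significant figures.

≈ 9,860 fish

A = (42000 − 4020)/4020 = 9.44776
P(6) = 42000 / (1 + 9.44776·e^(−0.1773·6)) = 42000 / (1 + 9.44776·0.345142)
= 42000 / 4.26082 ≈ 9857.26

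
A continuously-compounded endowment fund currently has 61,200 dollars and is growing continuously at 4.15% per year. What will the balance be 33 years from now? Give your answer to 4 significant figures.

P(33) = 61200 · e^(0.0415·33) = 61200 · e^(1.3695)
= 61200 · 3.93338 ≈ 240723.07

≈ 240,700 dollars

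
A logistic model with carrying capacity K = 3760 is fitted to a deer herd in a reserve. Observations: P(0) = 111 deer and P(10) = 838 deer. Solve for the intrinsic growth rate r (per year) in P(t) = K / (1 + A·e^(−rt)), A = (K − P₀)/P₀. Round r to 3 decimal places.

A = (3760 − 111)/111 = 32.87387
838 = 3760/(1 + 32.87387·e^(−r·10)) → e^(−10r) = (4.48687 − 1)/32.87387 = 0.106068
r = −ln(0.106068)/10 = 2.24367/10

r ≈ 0.224 per year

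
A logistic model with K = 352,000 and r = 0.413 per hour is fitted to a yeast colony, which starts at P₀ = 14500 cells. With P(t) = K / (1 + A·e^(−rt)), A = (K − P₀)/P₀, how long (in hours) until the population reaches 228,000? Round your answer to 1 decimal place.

A = (352000 − 14500)/14500 = 23.27586
228000 = 352000/(1 + 23.27586·e^(−0.413t)) → 1 + 23.27586·e^(−0.413t) = 1.54386
e^(−0.413t) = 0.023366 → t = ln(42.79755)/0.413 = 3.75648/0.413

t ≈ 9.1 hours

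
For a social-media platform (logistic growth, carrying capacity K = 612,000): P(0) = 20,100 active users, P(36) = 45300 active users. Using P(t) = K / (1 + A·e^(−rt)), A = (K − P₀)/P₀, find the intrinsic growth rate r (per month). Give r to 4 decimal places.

A = (612000 − 20100)/20100 = 29.44776
45300 = 612000/(1 + 29.44776·e^(−r·36)) → e^(−36r) = (13.50993 − 1)/29.44776 = 0.424818
r = −ln(0.424818)/36 = 0.85609/36

r ≈ 0.0238 per month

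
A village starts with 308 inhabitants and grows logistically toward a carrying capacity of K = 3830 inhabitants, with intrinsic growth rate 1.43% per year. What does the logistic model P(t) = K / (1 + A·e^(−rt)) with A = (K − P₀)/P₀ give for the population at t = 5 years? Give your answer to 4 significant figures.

≈ 328.9 inhabitants

A = (3830 − 308)/308 = 11.43506
P(5) = 3830 / (1 + 11.43506·e^(−0.0143·5)) = 3830 / (1 + 11.43506·0.930996)
= 3830 / 11.646 ≈ 328.87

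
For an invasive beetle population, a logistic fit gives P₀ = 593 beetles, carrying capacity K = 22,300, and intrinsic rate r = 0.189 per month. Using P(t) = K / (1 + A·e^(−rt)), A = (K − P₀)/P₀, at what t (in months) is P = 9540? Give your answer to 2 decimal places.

t ≈ 17.51 months

A = (22300 − 593)/593 = 36.6054
9540 = 22300/(1 + 36.6054·e^(−0.189t)) → 1 + 36.6054·e^(−0.189t) = 2.33753
e^(−0.189t) = 0.036539 → t = ln(27.36798)/0.189 = 3.30937/0.189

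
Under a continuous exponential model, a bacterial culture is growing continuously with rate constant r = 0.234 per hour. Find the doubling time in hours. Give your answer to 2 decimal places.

doubling time = ln(2) / |r| = 0.69315 / 0.234

doubling time ≈ 2.96 hours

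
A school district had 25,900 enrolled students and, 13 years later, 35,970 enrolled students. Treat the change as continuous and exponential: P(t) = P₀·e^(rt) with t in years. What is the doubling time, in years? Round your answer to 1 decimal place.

r = ln(35970/25900) / 13 = ln(1.3888) / 13 ≈ 0.025265 per year
doubling time = ln 2 / |r| = 0.69315 / 0.025265

doubling time ≈ 27.4 years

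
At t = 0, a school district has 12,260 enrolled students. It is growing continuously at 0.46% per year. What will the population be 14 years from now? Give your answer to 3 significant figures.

P(14) = 12260 · e^(0.0046·14) = 12260 · e^(0.0644)
= 12260 · 1.06652 ≈ 13075.52

≈ 13,100 enrolled students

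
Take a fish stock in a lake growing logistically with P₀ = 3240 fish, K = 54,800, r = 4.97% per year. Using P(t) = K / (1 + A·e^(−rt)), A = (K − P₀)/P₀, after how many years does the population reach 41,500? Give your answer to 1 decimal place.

t ≈ 78.6 years

A = (54800 − 3240)/3240 = 15.91358
41500 = 54800/(1 + 15.91358·e^(−0.0497t)) → 1 + 15.91358·e^(−0.0497t) = 1.32048
e^(−0.0497t) = 0.020139 → t = ln(49.65516)/0.0497 = 3.9051/0.0497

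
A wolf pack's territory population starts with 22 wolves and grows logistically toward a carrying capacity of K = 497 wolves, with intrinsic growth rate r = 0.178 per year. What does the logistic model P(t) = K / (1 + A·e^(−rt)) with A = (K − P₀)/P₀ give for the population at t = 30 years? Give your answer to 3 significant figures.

A = (497 − 22)/22 = 21.59091
P(30) = 497 / (1 + 21.59091·e^(−0.178·30)) = 497 / (1 + 21.59091·0.004796)
= 497 / 1.10355 ≈ 450.37

≈ 450 wolves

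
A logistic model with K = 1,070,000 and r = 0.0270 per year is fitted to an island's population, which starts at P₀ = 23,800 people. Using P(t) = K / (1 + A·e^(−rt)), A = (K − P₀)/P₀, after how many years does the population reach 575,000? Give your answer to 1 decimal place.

A = (1070000 − 23800)/23800 = 43.95798
575000 = 1070000/(1 + 43.95798·e^(−0.027t)) → 1 + 43.95798·e^(−0.027t) = 1.86087
e^(−0.027t) = 0.019584 → t = ln(51.0623)/0.027 = 3.93305/0.027

t ≈ 145.7 years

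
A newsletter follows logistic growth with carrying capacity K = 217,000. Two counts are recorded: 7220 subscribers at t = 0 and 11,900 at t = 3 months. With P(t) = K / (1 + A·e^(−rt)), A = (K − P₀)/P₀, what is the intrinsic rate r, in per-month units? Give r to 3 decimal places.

r ≈ 0.174 per month

A = (217000 − 7220)/7220 = 29.0554
11900 = 217000/(1 + 29.0554·e^(−r·3)) → e^(−3r) = (18.23529 − 1)/29.0554 = 0.593187
r = −ln(0.593187)/3 = 0.52225/3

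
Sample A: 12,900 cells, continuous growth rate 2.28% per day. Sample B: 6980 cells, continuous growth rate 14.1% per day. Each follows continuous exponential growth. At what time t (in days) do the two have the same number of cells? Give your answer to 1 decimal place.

12900·e^(0.0228t) = 6980·e^(0.141t)
12900/6980 = e^((0.141 − 0.0228)t) → ln(1.84814) = 0.1182·t
t = 0.61418 / 0.1182

t ≈ 5.2 days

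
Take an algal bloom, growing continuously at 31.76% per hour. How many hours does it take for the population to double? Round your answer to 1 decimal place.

doubling time = ln(2) / |r| = 0.69315 / 0.3176

doubling time ≈ 2.2 hours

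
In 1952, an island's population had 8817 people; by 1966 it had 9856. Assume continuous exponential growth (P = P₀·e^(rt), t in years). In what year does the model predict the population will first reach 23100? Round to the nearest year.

r = ln(9856/8817) / 14 = 0.1114/14 ≈ 0.007957 per year
t = ln(23100/8817) / r = 0.96315/0.007957 ≈ 121.04 years after 1952

year 2073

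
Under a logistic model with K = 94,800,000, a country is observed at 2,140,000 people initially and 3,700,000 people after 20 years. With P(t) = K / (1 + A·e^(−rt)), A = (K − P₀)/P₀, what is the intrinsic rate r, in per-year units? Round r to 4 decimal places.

A = (94800000 − 2140000)/2140000 = 43.29907
3700000 = 94800000/(1 + 43.29907·e^(−r·20)) → e^(−20r) = (25.62162 − 1)/43.29907 = 0.568641
r = −ln(0.568641)/20 = 0.56451/20

r ≈ 0.0282 per year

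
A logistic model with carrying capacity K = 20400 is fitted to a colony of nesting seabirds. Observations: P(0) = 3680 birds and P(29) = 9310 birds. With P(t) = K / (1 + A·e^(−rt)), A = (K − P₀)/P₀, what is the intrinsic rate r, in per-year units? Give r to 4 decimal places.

A = (20400 − 3680)/3680 = 4.54348
9310 = 20400/(1 + 4.54348·e^(−r·29)) → e^(−29r) = (2.19119 − 1)/4.54348 = 0.262176
r = −ln(0.262176)/29 = 1.33874/29

r ≈ 0.0462 per year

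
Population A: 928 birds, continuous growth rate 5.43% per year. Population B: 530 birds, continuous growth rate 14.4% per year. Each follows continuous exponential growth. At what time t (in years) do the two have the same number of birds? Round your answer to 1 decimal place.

928·e^(0.0543t) = 530·e^(0.144t)
928/530 = e^((0.144 − 0.0543)t) → ln(1.75094) = 0.0897·t
t = 0.56015 / 0.0897

t ≈ 6.2 years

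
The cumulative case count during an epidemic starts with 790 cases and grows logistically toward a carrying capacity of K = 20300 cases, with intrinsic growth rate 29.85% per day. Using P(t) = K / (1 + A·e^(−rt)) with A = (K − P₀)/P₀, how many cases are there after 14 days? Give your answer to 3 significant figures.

A = (20300 − 790)/790 = 24.6962
P(14) = 20300 / (1 + 24.6962·e^(−0.2985·14)) = 20300 / (1 + 24.6962·0.015314)
= 20300 / 1.37819 ≈ 14729.43

≈ 14,700 cases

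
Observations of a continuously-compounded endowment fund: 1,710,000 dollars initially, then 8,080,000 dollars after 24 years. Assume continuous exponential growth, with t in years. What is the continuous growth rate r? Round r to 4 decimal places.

r ≈ 0.0647 per year

8080000 = 1710000 · e^(r·24)
e^(24r) = 8080000/1710000 = 4.72515
r = ln(4.72515) / 24 = 1.5529 / 24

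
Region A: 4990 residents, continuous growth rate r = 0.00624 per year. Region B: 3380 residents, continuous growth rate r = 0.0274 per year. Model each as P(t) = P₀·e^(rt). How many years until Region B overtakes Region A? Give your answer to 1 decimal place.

4990·e^(0.00624t) = 3380·e^(0.0274t)
4990/3380 = e^((0.0274 − 0.00624)t) → ln(1.47633) = 0.02116·t
t = 0.38956 / 0.02116

t ≈ 18.4 years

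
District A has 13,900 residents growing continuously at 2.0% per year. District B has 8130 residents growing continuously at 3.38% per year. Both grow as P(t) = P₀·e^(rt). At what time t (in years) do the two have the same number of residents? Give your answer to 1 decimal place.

t ≈ 38.9 years

13900·e^(0.02t) = 8130·e^(0.0338t)
13900/8130 = e^((0.0338 − 0.02)t) → ln(1.70972) = 0.0138·t
t = 0.53633 / 0.0138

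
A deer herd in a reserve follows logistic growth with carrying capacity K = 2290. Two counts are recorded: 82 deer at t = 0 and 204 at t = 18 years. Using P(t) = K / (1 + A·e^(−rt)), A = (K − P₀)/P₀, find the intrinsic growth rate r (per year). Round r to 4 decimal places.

A = (2290 − 82)/82 = 26.92683
204 = 2290/(1 + 26.92683·e^(−r·18)) → e^(−18r) = (11.22549 − 1)/26.92683 = 0.379751
r = −ln(0.379751)/18 = 0.96824/18

r ≈ 0.0538 per year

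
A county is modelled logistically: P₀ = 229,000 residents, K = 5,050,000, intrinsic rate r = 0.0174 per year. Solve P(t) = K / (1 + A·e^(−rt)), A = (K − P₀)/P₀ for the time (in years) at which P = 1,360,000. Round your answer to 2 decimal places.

t ≈ 117.75 years

A = (5050000 − 229000)/229000 = 21.0524
1360000 = 5050000/(1 + 21.0524·e^(−0.0174t)) → 1 + 21.0524·e^(−0.0174t) = 3.71324
e^(−0.0174t) = 0.12888 → t = ln(7.75915)/0.0174 = 2.04887/0.0174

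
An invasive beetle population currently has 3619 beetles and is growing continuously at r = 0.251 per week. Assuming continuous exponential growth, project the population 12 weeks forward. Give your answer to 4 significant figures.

P(12) = 3619 · e^(0.251·12) = 3619 · e^(3.012)
= 3619 · 20.32802 ≈ 73567.09

≈ 73,570 beetles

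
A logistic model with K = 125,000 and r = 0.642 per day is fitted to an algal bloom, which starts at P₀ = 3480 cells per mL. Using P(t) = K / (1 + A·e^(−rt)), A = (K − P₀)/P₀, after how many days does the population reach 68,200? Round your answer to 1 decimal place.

A = (125000 − 3480)/3480 = 34.91954
68200 = 125000/(1 + 34.91954·e^(−0.642t)) → 1 + 34.91954·e^(−0.642t) = 1.83284
e^(−0.642t) = 0.02385 → t = ln(41.92804)/0.642 = 3.73595/0.642

t ≈ 5.8 days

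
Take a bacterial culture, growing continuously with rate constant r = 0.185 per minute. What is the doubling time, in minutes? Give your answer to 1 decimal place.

doubling time = ln(2) / |r| = 0.69315 / 0.185

doubling time ≈ 3.7 minutes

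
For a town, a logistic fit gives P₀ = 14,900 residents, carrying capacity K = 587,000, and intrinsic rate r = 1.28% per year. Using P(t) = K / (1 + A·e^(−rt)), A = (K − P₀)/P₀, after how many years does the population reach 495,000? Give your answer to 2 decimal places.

A = (587000 − 14900)/14900 = 38.39597
495000 = 587000/(1 + 38.39597·e^(−0.0128t)) → 1 + 38.39597·e^(−0.0128t) = 1.18586
e^(−0.0128t) = 0.004841 → t = ln(206.58703)/0.0128 = 5.33072/0.0128

t ≈ 416.46 years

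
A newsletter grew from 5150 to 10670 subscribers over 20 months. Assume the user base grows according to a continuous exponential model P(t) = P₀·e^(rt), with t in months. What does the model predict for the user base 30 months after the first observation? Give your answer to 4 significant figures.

r = ln(10670/5150) / 20 ≈ 0.036422 per month
P(30) = 5150 · e^(0.036422·30) = 5150 · 2.98219 ≈ 15358.3

≈ 15,360 subscribers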